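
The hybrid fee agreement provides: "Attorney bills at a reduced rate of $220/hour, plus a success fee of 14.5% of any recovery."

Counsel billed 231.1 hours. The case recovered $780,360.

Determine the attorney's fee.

Hourly: 231.1 × $220 = $50,842.00
Success fee: 14.5% of $780,360 = $113,152.20
Total: $50,842.00 + $113,152.20 = $163,994.20

$163,994.20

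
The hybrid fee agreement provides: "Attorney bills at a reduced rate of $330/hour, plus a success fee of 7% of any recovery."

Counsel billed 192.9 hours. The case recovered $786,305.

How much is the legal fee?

$118,698.35

Hourly: 192.9 × $330 = $63,657.00
Success fee: 7% of $786,305 = $55,041.35
Total: $63,657.00 + $55,041.35 = $118,698.35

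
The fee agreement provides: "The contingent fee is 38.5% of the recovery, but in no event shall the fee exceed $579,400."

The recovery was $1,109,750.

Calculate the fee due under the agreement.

$427,253.75

38.5% of $1,109,750 = $427,253.75
That is under the $579,400 cap.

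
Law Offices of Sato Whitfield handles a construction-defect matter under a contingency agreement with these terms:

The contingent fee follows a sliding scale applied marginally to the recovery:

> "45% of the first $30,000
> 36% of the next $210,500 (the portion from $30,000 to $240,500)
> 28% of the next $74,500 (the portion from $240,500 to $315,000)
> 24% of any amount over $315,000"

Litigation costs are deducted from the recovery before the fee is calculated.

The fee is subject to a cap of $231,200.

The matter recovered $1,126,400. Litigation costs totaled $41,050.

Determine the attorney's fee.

$231,200.00

Fee base (net of costs): $1,126,400 − $41,050 = $1,085,350
First $30,000 at 45% = $13,500.00
Next $210,500 at 36% = $75,780.00
Next $74,500 at 28% = $20,860.00
Remaining $770,350 at 24% = $184,884.00
Fee: $13,500.00 + $75,780.00 + $20,860.00 + $184,884.00 = $295,024.00
$295,024.00 exceeds the $231,200 cap, so the fee is capped at $231,200.00.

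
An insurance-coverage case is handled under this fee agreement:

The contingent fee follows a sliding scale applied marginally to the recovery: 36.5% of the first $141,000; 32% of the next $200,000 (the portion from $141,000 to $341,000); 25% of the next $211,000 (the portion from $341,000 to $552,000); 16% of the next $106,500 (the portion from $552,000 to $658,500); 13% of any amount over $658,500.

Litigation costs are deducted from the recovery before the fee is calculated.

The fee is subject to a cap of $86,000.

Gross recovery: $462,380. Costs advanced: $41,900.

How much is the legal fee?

Fee base (net of costs): $462,380 − $41,900 = $420,480
First $141,000 at 36.5% = $51,465.00
Next $200,000 at 32% = $64,000.00
Remaining $79,480 at 25% = $19,870.00
Fee: $51,465.00 + $64,000.00 + $19,870.00 = $135,335.00
$135,335.00 exceeds the $86,000 cap, so the fee is capped at $86,000.00.

$86,000.00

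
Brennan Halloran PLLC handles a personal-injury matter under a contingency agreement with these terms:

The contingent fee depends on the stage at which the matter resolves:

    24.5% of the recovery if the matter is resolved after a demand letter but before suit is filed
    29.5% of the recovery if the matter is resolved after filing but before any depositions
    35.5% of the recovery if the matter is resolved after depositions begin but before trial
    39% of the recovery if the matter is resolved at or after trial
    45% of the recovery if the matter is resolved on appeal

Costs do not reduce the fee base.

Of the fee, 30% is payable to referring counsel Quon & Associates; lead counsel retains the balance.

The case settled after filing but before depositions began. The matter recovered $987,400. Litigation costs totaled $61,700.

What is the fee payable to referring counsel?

Fee base is the gross recovery, $987,400; costs are reimbursed separately.
The matter settled after filing but before depositions began, so the 29.5% rate applies.
$987,400 × 29.5% = $291,283.00
Referral share: 30% of $291,283.00 = $87,384.90; lead counsel retains $291,283.00 − $87,384.90 = $203,898.10.

$87,384.90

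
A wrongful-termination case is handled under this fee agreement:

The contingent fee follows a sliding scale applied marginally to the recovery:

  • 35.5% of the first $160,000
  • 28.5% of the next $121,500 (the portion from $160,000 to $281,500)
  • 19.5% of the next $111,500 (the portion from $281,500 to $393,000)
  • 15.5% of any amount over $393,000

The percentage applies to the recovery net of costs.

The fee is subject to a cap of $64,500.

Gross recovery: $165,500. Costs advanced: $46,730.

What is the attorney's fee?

$42,163.35

Fee base (net of costs): $165,500 − $46,730 = $118,770
First $118,770 at 35.5% = $42,163.35
$42,163.35 is under the $64,500 cap.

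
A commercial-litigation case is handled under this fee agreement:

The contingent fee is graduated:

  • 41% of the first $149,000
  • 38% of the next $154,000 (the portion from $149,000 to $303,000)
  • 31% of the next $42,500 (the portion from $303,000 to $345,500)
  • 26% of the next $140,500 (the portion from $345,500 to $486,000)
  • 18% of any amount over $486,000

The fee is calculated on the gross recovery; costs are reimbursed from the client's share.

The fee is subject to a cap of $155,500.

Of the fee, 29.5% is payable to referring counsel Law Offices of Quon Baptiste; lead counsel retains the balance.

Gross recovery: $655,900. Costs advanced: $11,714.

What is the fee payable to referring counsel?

$45,872.50

Fee base is the gross recovery, $655,900; costs are reimbursed separately.
First $149,000 at 41% = $61,090.00
Next $154,000 at 38% = $58,520.00
Next $42,500 at 31% = $13,175.00
Next $140,500 at 26% = $36,530.00
Remaining $169,900 at 18% = $30,582.00
Fee: $61,090.00 + $58,520.00 + $13,175.00 + $36,530.00 + $30,582.00 = $199,897.00
$199,897.00 exceeds the $155,500 cap, so the fee is capped at $155,500.00.
Referral share: 29.5% of $155,500.00 = $45,872.50; lead counsel retains $155,500.00 − $45,872.50 = $109,627.50.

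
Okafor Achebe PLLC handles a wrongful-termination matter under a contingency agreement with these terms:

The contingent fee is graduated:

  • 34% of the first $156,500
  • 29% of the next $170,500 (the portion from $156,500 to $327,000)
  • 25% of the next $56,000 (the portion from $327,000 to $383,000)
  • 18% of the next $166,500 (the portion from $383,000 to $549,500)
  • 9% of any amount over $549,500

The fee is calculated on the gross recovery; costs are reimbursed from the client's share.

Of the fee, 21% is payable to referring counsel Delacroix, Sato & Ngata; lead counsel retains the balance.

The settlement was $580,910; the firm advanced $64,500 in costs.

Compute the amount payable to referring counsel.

Fee base is the gross recovery, $580,910; costs are reimbursed separately.
First $156,500 at 34% = $53,210.00
Next $170,500 at 29% = $49,445.00
Next $56,000 at 25% = $14,000.00
Next $166,500 at 18% = $29,970.00
Remaining $31,410 at 9% = $2,826.90
Fee: $53,210.00 + $49,445.00 + $14,000.00 + $29,970.00 + $2,826.90 = $149,451.90
Referral share: 21% of $149,451.90 = $31,384.90; lead counsel retains $149,451.90 − $31,384.90 = $118,067.00.

$31,384.90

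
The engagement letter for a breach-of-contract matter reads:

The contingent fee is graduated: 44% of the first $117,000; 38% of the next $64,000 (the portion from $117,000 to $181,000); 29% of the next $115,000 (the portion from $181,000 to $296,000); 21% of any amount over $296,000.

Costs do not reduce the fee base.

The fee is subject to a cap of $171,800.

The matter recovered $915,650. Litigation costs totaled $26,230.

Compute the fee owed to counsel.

$171,800.00

Fee base is the gross recovery, $915,650; costs are reimbursed separately.
First $117,000 at 44% = $51,480.00
Next $64,000 at 38% = $24,320.00
Next $115,000 at 29% = $33,350.00
Remaining $619,650 at 21% = $130,126.50
Fee: $51,480.00 + $24,320.00 + $33,350.00 + $130,126.50 = $239,276.50
$239,276.50 exceeds the $171,800 cap, so the fee is capped at $171,800.00.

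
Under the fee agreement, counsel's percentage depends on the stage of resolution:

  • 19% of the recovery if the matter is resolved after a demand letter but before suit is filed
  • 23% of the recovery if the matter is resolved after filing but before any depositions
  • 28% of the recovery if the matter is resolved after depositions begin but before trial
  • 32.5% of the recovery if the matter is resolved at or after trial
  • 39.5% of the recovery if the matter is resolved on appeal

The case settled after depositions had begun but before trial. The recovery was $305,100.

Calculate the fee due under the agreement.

The matter settled after depositions had begun but before trial, so the 28% rate applies.
$305,100 × 28% = $85,428.00

$85,428.00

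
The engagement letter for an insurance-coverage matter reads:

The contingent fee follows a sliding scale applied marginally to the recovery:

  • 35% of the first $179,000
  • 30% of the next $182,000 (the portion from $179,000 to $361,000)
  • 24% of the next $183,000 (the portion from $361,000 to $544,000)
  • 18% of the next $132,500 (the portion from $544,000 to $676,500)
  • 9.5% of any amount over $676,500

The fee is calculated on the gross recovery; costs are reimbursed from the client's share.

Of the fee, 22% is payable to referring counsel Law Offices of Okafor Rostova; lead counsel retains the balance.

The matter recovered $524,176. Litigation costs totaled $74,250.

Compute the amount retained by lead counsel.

Fee base is the gross recovery, $524,176; costs are reimbursed separately.
First $179,000 at 35% = $62,650.00
Next $182,000 at 30% = $54,600.00
Remaining $163,176 at 24% = $39,162.24
Fee: $62,650.00 + $54,600.00 + $39,162.24 = $156,412.24
Referral share: 22% of $156,412.24 = $34,410.69; lead counsel retains $156,412.24 − $34,410.69 = $122,001.55.

$122,001.55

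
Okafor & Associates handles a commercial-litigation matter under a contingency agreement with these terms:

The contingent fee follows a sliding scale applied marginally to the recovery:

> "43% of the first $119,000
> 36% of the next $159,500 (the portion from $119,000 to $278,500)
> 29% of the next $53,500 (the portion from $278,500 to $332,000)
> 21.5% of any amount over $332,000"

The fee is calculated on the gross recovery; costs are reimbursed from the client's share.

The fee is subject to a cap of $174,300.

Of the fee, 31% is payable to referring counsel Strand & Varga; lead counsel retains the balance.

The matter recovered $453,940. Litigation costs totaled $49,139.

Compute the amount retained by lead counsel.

Fee base is the gross recovery, $453,940; costs are reimbursed separately.
First $119,000 at 43% = $51,170.00
Next $159,500 at 36% = $57,420.00
Next $53,500 at 29% = $15,515.00
Remaining $121,940 at 21.5% = $26,217.10
Fee: $51,170.00 + $57,420.00 + $15,515.00 + $26,217.10 = $150,322.10
$150,322.10 is under the $174,300 cap.
Referral share: 31% of $150,322.10 = $46,599.85; lead counsel retains $150,322.10 − $46,599.85 = $103,722.25.

$103,722.25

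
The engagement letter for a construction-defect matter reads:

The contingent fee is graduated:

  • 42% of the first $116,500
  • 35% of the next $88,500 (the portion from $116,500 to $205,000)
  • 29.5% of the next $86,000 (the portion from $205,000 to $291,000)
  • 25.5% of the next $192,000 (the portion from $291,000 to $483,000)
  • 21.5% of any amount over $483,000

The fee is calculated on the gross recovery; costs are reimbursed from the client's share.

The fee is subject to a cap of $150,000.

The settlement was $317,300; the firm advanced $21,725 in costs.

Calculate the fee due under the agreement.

Fee base is the gross recovery, $317,300; costs are reimbursed separately.
First $116,500 at 42% = $48,930.00
Next $88,500 at 35% = $30,975.00
Next $86,000 at 29.5% = $25,370.00
Remaining $26,300 at 25.5% = $6,706.50
Fee: $48,930.00 + $30,975.00 + $25,370.00 + $6,706.50 = $111,981.50
$111,981.50 is under the $150,000 cap.

$111,981.50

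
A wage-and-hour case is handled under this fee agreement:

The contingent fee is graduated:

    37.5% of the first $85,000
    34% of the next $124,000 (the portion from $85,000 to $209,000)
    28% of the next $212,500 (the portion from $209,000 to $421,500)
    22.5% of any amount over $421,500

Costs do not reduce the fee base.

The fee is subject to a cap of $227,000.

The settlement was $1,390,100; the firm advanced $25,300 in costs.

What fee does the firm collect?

$227,000.00

Fee base is the gross recovery, $1,390,100; costs are reimbursed separately.
First $85,000 at 37.5% = $31,875.00
Next $124,000 at 34% = $42,160.00
Next $212,500 at 28% = $59,500.00
Remaining $968,600 at 22.5% = $217,935.00
Fee: $31,875.00 + $42,160.00 + $59,500.00 + $217,935.00 = $351,470.00
$351,470.00 exceeds the $227,000 cap, so the fee is capped at $227,000.00.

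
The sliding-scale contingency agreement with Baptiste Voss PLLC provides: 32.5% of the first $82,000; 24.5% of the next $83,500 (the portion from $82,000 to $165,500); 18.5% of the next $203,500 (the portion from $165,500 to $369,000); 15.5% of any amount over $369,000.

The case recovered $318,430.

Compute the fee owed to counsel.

First $82,000 at 32.5% = $26,650.00
Next $83,500 at 24.5% = $20,457.50
Remaining $152,930 at 18.5% = $28,292.05
Fee: $26,650.00 + $20,457.50 + $28,292.05 = $75,399.55

$75,399.55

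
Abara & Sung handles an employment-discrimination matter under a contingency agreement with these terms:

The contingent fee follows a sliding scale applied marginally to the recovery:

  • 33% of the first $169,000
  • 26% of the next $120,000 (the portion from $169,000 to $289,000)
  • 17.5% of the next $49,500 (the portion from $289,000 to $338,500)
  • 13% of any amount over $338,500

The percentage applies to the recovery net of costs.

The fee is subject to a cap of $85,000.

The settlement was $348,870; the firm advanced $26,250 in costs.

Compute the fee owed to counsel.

$85,000.00

Fee base (net of costs): $348,870 − $26,250 = $322,620
First $169,000 at 33% = $55,770.00
Next $120,000 at 26% = $31,200.00
Remaining $33,620 at 17.5% = $5,883.50
Fee: $55,770.00 + $31,200.00 + $5,883.50 = $92,853.50
$92,853.50 exceeds the $85,000 cap, so the fee is capped at $85,000.00.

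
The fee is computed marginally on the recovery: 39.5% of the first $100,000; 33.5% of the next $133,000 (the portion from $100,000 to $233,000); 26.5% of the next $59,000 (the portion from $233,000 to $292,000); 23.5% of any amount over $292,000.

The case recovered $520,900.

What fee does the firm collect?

$153,481.50

First $100,000 at 39.5% = $39,500.00
Next $133,000 at 33.5% = $44,555.00
Next $59,000 at 26.5% = $15,635.00
Remaining $228,900 at 23.5% = $53,791.50
Fee: $39,500.00 + $44,555.00 + $15,635.00 + $53,791.50 = $153,481.50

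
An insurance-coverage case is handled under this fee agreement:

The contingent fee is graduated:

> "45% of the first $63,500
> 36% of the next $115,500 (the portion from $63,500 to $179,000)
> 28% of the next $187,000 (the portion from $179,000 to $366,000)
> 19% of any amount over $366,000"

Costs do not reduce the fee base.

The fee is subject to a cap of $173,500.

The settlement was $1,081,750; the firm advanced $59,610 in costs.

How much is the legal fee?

$173,500.00

Fee base is the gross recovery, $1,081,750; costs are reimbursed separately.
First $63,500 at 45% = $28,575.00
Next $115,500 at 36% = $41,580.00
Next $187,000 at 28% = $52,360.00
Remaining $715,750 at 19% = $135,992.50
Fee: $28,575.00 + $41,580.00 + $52,360.00 + $135,992.50 = $258,507.50
$258,507.50 exceeds the $173,500 cap, so the fee is capped at $173,500.00.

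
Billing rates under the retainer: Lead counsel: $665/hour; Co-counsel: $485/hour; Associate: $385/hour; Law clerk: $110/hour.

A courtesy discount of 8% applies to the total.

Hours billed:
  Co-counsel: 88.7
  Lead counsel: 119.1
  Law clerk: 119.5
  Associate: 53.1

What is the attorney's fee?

Lead counsel: 119.1 × $665 = $79,201.50
Co-counsel: 88.7 × $485 = $43,019.50
Associate: 53.1 × $385 = $20,443.50
Law clerk: 119.5 × $110 = $13,145.00
Subtotal: $155,809.50
Less 8% discount: −$12,464.76
Total: $155,809.50 − $12,464.76 = $143,344.74

$143,344.74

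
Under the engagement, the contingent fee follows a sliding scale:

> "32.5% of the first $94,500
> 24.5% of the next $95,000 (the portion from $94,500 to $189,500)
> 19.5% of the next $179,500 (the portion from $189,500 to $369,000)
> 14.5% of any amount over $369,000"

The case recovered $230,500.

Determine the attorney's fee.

First $94,500 at 32.5% = $30,712.50
Next $95,000 at 24.5% = $23,275.00
Remaining $41,000 at 19.5% = $7,995.00
Fee: $30,712.50 + $23,275.00 + $7,995.00 = $61,982.50

$61,982.50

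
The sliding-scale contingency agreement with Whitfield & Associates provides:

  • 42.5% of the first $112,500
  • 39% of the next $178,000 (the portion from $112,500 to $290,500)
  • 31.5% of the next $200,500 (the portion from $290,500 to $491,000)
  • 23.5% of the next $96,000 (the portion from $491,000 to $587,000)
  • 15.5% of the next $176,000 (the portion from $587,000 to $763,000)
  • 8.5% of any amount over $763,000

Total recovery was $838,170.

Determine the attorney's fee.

First $112,500 at 42.5% = $47,812.50
Next $178,000 at 39% = $69,420.00
Next $200,500 at 31.5% = $63,157.50
Next $96,000 at 23.5% = $22,560.00
Next $176,000 at 15.5% = $27,280.00
Remaining $75,170 at 8.5% = $6,389.45
Fee: $47,812.50 + $69,420.00 + $63,157.50 + $22,560.00 + $27,280.00 + $6,389.45 = $236,619.45

$236,619.45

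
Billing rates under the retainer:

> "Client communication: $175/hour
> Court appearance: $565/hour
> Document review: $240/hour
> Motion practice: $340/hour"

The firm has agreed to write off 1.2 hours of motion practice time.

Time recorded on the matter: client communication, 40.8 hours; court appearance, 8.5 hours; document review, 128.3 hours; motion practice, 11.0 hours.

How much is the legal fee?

Client communication: 40.8 × $175 = $7,140.00
Court appearance: 8.5 × $565 = $4,802.50
Document review: 128.3 × $240 = $30,792.00
Motion practice: 11.0 × $340 = $3,740.00
Subtotal: $46,474.50
Write-off: 1.2 × $340 = $408.00
Total: $46,474.50 − $408.00 = $46,066.50

$46,066.50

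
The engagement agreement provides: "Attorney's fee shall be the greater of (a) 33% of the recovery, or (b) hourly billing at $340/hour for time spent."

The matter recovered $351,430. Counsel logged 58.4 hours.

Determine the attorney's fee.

$115,971.90

(a) 33% of $351,430 = $115,971.90
(b) 58.4 × $340 = $19,856.00
The greater is (a): $115,971.90.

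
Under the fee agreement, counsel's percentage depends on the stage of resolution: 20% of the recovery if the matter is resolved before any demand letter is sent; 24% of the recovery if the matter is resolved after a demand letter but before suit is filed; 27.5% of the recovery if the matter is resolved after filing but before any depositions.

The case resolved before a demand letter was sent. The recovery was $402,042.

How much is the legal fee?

$80,408.40

The matter resolved before a demand letter was sent, so the 20% rate applies.
$402,042 × 20% = $80,408.40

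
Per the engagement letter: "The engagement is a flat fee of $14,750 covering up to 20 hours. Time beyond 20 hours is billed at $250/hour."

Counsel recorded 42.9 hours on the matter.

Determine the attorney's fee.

Flat fee: $14,750.00
Excess hours: 42.9 − 20 = 22.9
Overrun: 22.9 × $250 = $5,725.00
Total: $14,750.00 + $5,725.00 = $20,475.00

$20,475.00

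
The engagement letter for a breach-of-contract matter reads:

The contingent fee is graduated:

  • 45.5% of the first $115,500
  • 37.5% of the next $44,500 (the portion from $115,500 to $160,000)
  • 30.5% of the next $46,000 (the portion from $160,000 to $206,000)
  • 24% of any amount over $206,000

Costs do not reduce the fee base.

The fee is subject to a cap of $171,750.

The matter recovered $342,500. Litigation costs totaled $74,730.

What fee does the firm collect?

$116,030.00

Fee base is the gross recovery, $342,500; costs are reimbursed separately.
First $115,500 at 45.5% = $52,552.50
Next $44,500 at 37.5% = $16,687.50
Next $46,000 at 30.5% = $14,030.00
Remaining $136,500 at 24% = $32,760.00
Fee: $52,552.50 + $16,687.50 + $14,030.00 + $32,760.00 = $116,030.00
$116,030.00 is under the $171,750 cap.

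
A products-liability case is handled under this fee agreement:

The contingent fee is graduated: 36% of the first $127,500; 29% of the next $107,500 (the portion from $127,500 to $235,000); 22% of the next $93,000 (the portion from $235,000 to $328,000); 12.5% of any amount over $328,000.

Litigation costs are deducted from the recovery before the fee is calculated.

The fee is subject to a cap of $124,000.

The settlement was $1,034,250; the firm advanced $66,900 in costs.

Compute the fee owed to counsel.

Fee base (net of costs): $1,034,250 − $66,900 = $967,350
First $127,500 at 36% = $45,900.00
Next $107,500 at 29% = $31,175.00
Next $93,000 at 22% = $20,460.00
Remaining $639,350 at 12.5% = $79,918.75
Fee: $45,900.00 + $31,175.00 + $20,460.00 + $79,918.75 = $177,453.75
$177,453.75 exceeds the $124,000 cap, so the fee is capped at $124,000.00.

$124,000.00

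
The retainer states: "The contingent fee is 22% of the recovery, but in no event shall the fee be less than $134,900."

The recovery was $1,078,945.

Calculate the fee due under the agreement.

$237,367.90

22% of $1,078,945 = $237,367.90
That exceeds the $134,900 minimum.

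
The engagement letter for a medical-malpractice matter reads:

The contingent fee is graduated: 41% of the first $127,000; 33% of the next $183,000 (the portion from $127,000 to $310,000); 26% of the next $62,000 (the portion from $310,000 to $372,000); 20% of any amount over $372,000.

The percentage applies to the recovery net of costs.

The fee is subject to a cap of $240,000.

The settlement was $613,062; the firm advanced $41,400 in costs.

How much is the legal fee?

Fee base (net of costs): $613,062 − $41,400 = $571,662
First $127,000 at 41% = $52,070.00
Next $183,000 at 33% = $60,390.00
Next $62,000 at 26% = $16,120.00
Remaining $199,662 at 20% = $39,932.40
Fee: $52,070.00 + $60,390.00 + $16,120.00 + $39,932.40 = $168,512.40
$168,512.40 is under the $240,000 cap.

$168,512.40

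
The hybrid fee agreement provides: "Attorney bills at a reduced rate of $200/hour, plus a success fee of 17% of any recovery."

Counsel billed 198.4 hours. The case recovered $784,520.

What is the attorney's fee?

$173,048.40

Hourly: 198.4 × $200 = $39,680.00
Success fee: 17% of $784,520 = $133,368.40
Total: $39,680.00 + $133,368.40 = $173,048.40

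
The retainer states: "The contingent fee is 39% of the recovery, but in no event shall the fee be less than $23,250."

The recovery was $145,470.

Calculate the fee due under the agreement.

$56,733.30

39% of $145,470 = $56,733.30
That exceeds the $23,250 minimum.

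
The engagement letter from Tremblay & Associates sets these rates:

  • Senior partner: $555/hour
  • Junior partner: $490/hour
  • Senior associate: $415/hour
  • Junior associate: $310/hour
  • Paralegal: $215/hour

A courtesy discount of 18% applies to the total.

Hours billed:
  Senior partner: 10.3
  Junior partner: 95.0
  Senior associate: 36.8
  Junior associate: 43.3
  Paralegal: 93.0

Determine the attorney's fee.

$82,784.33

Senior partner: 10.3 × $555 = $5,716.50
Junior partner: 95.0 × $490 = $46,550.00
Senior associate: 36.8 × $415 = $15,272.00
Junior associate: 43.3 × $310 = $13,423.00
Paralegal: 93.0 × $215 = $19,995.00
Subtotal: $100,956.50
Less 18% discount: −$18,172.17
Total: $100,956.50 − $18,172.17 = $82,784.33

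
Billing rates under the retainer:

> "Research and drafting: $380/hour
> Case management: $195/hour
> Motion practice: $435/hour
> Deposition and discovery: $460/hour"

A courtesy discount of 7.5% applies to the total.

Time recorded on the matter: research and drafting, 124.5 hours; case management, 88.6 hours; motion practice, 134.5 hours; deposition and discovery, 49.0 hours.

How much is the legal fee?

Research and drafting: 124.5 × $380 = $47,310.00
Case management: 88.6 × $195 = $17,277.00
Motion practice: 134.5 × $435 = $58,507.50
Deposition and discovery: 49.0 × $460 = $22,540.00
Subtotal: $145,634.50
Less 7.5% discount: −$10,922.59
Total: $145,634.50 − $10,922.59 = $134,711.91

$134,711.91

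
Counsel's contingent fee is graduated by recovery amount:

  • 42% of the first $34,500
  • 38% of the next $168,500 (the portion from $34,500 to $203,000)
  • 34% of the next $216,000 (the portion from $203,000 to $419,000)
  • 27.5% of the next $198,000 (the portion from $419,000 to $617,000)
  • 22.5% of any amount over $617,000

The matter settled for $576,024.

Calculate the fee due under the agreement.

$195,141.60

First $34,500 at 42% = $14,490.00
Next $168,500 at 38% = $64,030.00
Next $216,000 at 34% = $73,440.00
Remaining $157,024 at 27.5% = $43,181.60
Fee: $14,490.00 + $64,030.00 + $73,440.00 + $43,181.60 = $195,141.60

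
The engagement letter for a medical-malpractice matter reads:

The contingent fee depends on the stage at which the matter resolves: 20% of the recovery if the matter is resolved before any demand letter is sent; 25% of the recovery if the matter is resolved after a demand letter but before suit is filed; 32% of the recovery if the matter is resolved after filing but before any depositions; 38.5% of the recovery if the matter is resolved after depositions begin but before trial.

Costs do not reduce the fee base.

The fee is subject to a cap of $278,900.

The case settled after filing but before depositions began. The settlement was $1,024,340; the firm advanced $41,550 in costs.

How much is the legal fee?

$278,900.00

Fee base is the gross recovery, $1,024,340; costs are reimbursed separately.
The matter settled after filing but before depositions began, so the 32% rate applies.
$1,024,340 × 32% = $327,788.80
$327,788.80 exceeds the $278,900 cap, so the fee is capped at $278,900.00.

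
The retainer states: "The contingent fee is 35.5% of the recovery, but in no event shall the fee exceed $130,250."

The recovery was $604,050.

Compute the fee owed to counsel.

35.5% of $604,050 = $214,437.75
That exceeds the $130,250 cap, so the fee is capped at $130,250.

$130,250.00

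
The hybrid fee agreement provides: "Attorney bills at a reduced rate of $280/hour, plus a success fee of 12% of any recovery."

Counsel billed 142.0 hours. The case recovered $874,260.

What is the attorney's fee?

$144,671.20

Hourly: 142.0 × $280 = $39,760.00
Success fee: 12% of $874,260 = $104,911.20
Total: $39,760.00 + $104,911.20 = $144,671.20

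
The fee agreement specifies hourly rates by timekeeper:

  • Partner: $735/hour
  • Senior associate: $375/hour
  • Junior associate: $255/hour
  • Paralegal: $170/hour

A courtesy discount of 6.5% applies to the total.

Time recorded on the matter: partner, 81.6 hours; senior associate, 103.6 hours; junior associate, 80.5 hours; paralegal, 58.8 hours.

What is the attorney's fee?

$120,941.78

Partner: 81.6 × $735 = $59,976.00
Senior associate: 103.6 × $375 = $38,850.00
Junior associate: 80.5 × $255 = $20,527.50
Paralegal: 58.8 × $170 = $9,996.00
Subtotal: $129,349.50
Less 6.5% discount: −$8,407.72
Total: $129,349.50 − $8,407.72 = $120,941.78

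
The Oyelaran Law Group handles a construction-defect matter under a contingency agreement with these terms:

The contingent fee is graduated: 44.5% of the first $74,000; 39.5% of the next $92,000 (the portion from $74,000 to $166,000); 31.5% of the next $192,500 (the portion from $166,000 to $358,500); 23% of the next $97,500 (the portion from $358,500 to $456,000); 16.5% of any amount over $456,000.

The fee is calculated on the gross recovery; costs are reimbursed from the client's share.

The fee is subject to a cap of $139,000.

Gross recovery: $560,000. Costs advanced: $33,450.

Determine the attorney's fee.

Fee base is the gross recovery, $560,000; costs are reimbursed separately.
First $74,000 at 44.5% = $32,930.00
Next $92,000 at 39.5% = $36,340.00
Next $192,500 at 31.5% = $60,637.50
Next $97,500 at 23% = $22,425.00
Remaining $104,000 at 16.5% = $17,160.00
Fee: $32,930.00 + $36,340.00 + $60,637.50 + $22,425.00 + $17,160.00 = $169,492.50
$169,492.50 exceeds the $139,000 cap, so the fee is capped at $139,000.00.

$139,000.00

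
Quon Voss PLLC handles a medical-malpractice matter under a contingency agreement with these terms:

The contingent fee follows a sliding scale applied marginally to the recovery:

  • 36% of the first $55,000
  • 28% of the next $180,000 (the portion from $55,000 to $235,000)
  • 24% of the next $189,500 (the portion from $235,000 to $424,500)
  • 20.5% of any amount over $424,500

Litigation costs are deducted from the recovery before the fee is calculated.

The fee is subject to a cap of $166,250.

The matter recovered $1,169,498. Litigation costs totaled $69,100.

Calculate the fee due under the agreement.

$166,250.00

Fee base (net of costs): $1,169,498 − $69,100 = $1,100,398
First $55,000 at 36% = $19,800.00
Next $180,000 at 28% = $50,400.00
Next $189,500 at 24% = $45,480.00
Remaining $675,898 at 20.5% = $138,559.09
Fee: $19,800.00 + $50,400.00 + $45,480.00 + $138,559.09 = $254,239.09
$254,239.09 exceeds the $166,250 cap, so the fee is capped at $166,250.00.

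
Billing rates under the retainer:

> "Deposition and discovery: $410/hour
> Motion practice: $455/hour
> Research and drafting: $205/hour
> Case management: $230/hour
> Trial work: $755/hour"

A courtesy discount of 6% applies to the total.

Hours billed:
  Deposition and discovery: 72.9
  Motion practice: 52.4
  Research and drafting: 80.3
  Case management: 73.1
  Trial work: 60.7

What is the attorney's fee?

Deposition and discovery: 72.9 × $410 = $29,889.00
Motion practice: 52.4 × $455 = $23,842.00
Research and drafting: 80.3 × $205 = $16,461.50
Case management: 73.1 × $230 = $16,813.00
Trial work: 60.7 × $755 = $45,828.50
Subtotal: $132,834.00
Less 6% discount: −$7,970.04
Total: $132,834.00 − $7,970.04 = $124,863.96

$124,863.96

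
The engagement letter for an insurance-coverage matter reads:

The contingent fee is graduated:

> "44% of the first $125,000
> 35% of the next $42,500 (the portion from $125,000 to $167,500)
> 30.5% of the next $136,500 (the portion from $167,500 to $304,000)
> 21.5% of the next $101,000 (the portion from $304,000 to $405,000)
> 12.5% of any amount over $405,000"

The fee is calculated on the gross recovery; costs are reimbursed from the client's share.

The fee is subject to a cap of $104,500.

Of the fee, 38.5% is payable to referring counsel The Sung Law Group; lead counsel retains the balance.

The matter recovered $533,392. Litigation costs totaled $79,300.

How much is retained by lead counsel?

Fee base is the gross recovery, $533,392; costs are reimbursed separately.
First $125,000 at 44% = $55,000.00
Next $42,500 at 35% = $14,875.00
Next $136,500 at 30.5% = $41,632.50
Next $101,000 at 21.5% = $21,715.00
Remaining $128,392 at 12.5% = $16,049.00
Fee: $55,000.00 + $14,875.00 + $41,632.50 + $21,715.00 + $16,049.00 = $149,271.50
$149,271.50 exceeds the $104,500 cap, so the fee is capped at $104,500.00.
Referral share: 38.5% of $104,500.00 = $40,232.50; lead counsel retains $104,500.00 − $40,232.50 = $64,267.50.

$64,267.50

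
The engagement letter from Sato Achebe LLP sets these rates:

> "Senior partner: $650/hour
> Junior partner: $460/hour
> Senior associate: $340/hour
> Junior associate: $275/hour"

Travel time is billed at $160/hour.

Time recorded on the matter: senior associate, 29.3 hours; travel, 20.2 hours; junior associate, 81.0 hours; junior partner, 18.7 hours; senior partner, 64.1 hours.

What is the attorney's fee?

$85,736.00

Senior partner: 64.1 × $650 = $41,665.00
Junior partner: 18.7 × $460 = $8,602.00
Senior associate: 29.3 × $340 = $9,962.00
Junior associate: 81.0 × $275 = $22,275.00
Subtotal: $41,665.00 + $8,602.00 + $9,962.00 + $22,275.00 = $82,504.00
Travel: 20.2 × $160 = $3,232.00
Total: $82,504.00 + $3,232.00 = $85,736.00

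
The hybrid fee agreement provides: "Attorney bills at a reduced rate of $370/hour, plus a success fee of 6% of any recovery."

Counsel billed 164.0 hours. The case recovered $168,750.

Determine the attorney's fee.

Hourly: 164.0 × $370 = $60,680.00
Success fee: 6% of $168,750 = $10,125.00
Total: $60,680.00 + $10,125.00 = $70,805.00

$70,805.00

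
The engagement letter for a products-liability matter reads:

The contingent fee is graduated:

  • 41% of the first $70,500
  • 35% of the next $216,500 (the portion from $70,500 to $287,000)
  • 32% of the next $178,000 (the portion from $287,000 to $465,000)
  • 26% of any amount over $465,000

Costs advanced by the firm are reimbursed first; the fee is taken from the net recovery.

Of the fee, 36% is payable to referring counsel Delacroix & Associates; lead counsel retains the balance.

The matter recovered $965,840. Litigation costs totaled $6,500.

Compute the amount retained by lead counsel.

$185,707.78

Fee base (net of costs): $965,840 − $6,500 = $959,340
First $70,500 at 41% = $28,905.00
Next $216,500 at 35% = $75,775.00
Next $178,000 at 32% = $56,960.00
Remaining $494,340 at 26% = $128,528.40
Fee: $28,905.00 + $75,775.00 + $56,960.00 + $128,528.40 = $290,168.40
Referral share: 36% of $290,168.40 = $104,460.62; lead counsel retains $290,168.40 − $104,460.62 = $185,707.78.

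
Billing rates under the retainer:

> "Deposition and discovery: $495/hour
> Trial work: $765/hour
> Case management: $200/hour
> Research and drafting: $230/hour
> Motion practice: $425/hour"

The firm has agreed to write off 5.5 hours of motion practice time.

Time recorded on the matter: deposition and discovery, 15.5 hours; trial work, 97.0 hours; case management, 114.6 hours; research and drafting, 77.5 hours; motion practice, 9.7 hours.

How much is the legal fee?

Deposition and discovery: 15.5 × $495 = $7,672.50
Trial work: 97.0 × $765 = $74,205.00
Case management: 114.6 × $200 = $22,920.00
Research and drafting: 77.5 × $230 = $17,825.00
Motion practice: 9.7 × $425 = $4,122.50
Subtotal: $126,745.00
Write-off: 5.5 × $425 = $2,337.50
Total: $126,745.00 − $2,337.50 = $124,407.50

$124,407.50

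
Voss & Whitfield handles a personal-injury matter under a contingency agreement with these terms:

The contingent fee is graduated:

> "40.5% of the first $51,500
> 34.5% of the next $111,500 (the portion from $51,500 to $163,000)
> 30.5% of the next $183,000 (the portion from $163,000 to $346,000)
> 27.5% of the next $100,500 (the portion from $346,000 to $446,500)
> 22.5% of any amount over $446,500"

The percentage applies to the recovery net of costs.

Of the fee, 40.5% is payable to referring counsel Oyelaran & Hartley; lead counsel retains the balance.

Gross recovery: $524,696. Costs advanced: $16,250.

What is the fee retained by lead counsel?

$93,245.63

Fee base (net of costs): $524,696 − $16,250 = $508,446
First $51,500 at 40.5% = $20,857.50
Next $111,500 at 34.5% = $38,467.50
Next $183,000 at 30.5% = $55,815.00
Next $100,500 at 27.5% = $27,637.50
Remaining $61,946 at 22.5% = $13,937.85
Fee: $20,857.50 + $38,467.50 + $55,815.00 + $27,637.50 + $13,937.85 = $156,715.35
Referral share: 40.5% of $156,715.35 = $63,469.72; lead counsel retains $156,715.35 − $63,469.72 = $93,245.63.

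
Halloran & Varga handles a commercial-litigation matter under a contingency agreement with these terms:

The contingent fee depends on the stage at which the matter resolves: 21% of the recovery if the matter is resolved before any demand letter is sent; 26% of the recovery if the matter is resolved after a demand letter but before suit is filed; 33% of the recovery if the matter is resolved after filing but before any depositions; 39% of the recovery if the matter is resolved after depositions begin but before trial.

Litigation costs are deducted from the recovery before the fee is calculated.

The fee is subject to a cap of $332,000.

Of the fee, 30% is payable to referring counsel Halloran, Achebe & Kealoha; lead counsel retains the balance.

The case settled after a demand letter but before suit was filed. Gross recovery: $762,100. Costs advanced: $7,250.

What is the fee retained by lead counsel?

$137,382.70

Fee base (net of costs): $762,100 − $7,250 = $754,850
The matter settled after a demand letter but before suit was filed, so the 26% rate applies.
$754,850 × 26% = $196,261.00
$196,261.00 is under the $332,000 cap.
Referral share: 30% of $196,261.00 = $58,878.30; lead counsel retains $196,261.00 − $58,878.30 = $137,382.70.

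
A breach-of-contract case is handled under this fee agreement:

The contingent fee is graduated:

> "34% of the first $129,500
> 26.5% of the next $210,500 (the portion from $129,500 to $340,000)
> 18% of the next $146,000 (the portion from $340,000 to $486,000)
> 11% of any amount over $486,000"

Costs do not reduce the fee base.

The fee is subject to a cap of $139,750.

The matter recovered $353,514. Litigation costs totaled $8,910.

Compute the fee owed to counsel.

$102,245.02

Fee base is the gross recovery, $353,514; costs are reimbursed separately.
First $129,500 at 34% = $44,030.00
Next $210,500 at 26.5% = $55,782.50
Remaining $13,514 at 18% = $2,432.52
Fee: $44,030.00 + $55,782.50 + $2,432.52 = $102,245.02
$102,245.02 is under the $139,750 cap.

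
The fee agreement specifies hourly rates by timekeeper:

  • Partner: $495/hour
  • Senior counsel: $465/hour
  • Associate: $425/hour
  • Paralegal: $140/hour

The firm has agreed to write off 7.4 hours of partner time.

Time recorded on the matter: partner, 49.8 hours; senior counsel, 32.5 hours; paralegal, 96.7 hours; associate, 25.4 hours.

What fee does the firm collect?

Partner: 49.8 × $495 = $24,651.00
Senior counsel: 32.5 × $465 = $15,112.50
Associate: 25.4 × $425 = $10,795.00
Paralegal: 96.7 × $140 = $13,538.00
Subtotal: $64,096.50
Write-off: 7.4 × $495 = $3,663.00
Total: $64,096.50 − $3,663.00 = $60,433.50

$60,433.50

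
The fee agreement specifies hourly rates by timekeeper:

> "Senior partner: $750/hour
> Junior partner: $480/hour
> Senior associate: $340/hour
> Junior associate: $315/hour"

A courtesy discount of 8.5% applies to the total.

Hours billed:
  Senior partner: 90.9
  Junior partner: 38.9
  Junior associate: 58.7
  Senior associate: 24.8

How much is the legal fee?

$104,099.09

Senior partner: 90.9 × $750 = $68,175.00
Junior partner: 38.9 × $480 = $18,672.00
Senior associate: 24.8 × $340 = $8,432.00
Junior associate: 58.7 × $315 = $18,490.50
Subtotal: $113,769.50
Less 8.5% discount: −$9,670.41
Total: $113,769.50 − $9,670.41 = $104,099.09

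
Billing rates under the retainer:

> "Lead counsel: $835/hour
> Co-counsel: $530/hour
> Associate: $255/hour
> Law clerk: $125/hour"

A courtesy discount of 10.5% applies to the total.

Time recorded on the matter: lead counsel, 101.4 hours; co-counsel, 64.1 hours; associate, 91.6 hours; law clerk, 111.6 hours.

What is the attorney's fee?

$139,575.25

Lead counsel: 101.4 × $835 = $84,669.00
Co-counsel: 64.1 × $530 = $33,973.00
Associate: 91.6 × $255 = $23,358.00
Law clerk: 111.6 × $125 = $13,950.00
Subtotal: $155,950.00
Less 10.5% discount: −$16,374.75
Total: $155,950.00 − $16,374.75 = $139,575.25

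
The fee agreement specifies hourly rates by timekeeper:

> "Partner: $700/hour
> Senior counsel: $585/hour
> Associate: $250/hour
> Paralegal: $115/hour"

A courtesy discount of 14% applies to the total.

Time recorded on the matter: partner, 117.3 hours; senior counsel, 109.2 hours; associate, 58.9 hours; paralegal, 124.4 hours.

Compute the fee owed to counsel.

$150,519.78

Partner: 117.3 × $700 = $82,110.00
Senior counsel: 109.2 × $585 = $63,882.00
Associate: 58.9 × $250 = $14,725.00
Paralegal: 124.4 × $115 = $14,306.00
Subtotal: $175,023.00
Less 14% discount: −$24,503.22
Total: $175,023.00 − $24,503.22 = $150,519.78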